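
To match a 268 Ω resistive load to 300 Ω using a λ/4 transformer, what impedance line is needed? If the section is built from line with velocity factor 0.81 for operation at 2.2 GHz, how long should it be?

Z_qwt = √(Z_0·R_L) = √(300 × 268) = √80400
λ = 0.81·c/f = 0.11 m, so l = λ/4 = 0.0276 m

Z_qwt ≈ 284 Ω; length ≈ 2.76 cm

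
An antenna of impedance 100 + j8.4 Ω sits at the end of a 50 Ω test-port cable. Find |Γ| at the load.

|Γ| ≈ 0.337

Γ = (Z_L − Z_0)/(Z_L + Z_0) = (50 + j8.4)/(150 + j8.4)
|Γ| = 50.7/150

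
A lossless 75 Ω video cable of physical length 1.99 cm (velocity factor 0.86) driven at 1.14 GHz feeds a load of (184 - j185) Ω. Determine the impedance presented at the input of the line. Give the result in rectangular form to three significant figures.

λ = v/f = 0.86·c / 1.14 GHz = 0.226 m
βl = 2π·l/λ = 2π × 0.0879 = 31.7°
tan(βl) = tan(31.7°) = 0.617
Z_in = Z_0·(Z_L + jZ_0·tanβl)/(Z_0 + jZ_L·tanβl)
     = 75·(184 − j139)/(189 + j113)

Z_in ≈ 29.4 − j72.7 Ω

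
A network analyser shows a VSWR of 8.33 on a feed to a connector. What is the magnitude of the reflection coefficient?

|Γ| ≈ 0.786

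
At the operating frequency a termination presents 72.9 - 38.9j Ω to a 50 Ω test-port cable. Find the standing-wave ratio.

Γ = (Z_L − Z_0)/(Z_L + Z_0) = (22.9 − j38.9)/(122.9 − j38.9)
|Γ| = 45.1/129 = 0.35
VSWR = (1 + |Γ|)/(1 − |Γ|) = 1.35/0.65

VSWR ≈ 2.08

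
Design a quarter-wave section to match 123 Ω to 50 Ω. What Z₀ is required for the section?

Z_qwt ≈ 78.4 Ω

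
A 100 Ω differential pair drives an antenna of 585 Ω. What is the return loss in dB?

Γ = (585 − 100)/(585 + 100) = 0.708
RL = −20·log₁₀|Γ| = −20·log₁₀(0.708)

RL ≈ 3 dB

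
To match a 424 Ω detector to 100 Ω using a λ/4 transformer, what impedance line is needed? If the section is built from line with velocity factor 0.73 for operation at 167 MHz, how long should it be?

Z_qwt = √(Z_0·R_L) = √(100 × 424) = √42400
λ = 0.73·c/f = 1.31 m, so l = λ/4 = 0.328 m

Z_qwt ≈ 206 Ω; length ≈ 32.8 cm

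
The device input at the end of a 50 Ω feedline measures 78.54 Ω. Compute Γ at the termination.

Γ = 0.222

Γ = (Z_L − Z_0)/(Z_L + Z_0) = (78.54 − 50)/(78.54 + 50) = 28.54/128.5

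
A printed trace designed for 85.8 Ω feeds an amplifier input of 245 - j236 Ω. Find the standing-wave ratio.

Γ = (Z_L − Z_0)/(Z_L + Z_0) = (159.2 − j236)/(330.8 − j236)
|Γ| = 285/406 = 0.701
VSWR = (1 + |Γ|)/(1 − |Γ|) = 1.7/0.299

VSWR ≈ 5.68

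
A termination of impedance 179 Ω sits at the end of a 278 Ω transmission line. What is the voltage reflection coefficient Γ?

Γ = -0.217

Γ = (Z_L − Z_0)/(Z_L + Z_0) = (179 − 278)/(179 + 278) = -99/457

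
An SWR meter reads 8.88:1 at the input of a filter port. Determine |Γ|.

|Γ| ≈ 0.798

|Γ| = (S − 1)/(S + 1) = (8.88 − 1)/(8.88 + 1) = 7.88/9.88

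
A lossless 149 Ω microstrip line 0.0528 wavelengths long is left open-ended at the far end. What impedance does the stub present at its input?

βl = 2π × 0.0528 = 19°
tan(βl) = 0.344
For an open-ended stub, Z_in = −jZ_0·cot(βl) = −jZ_0/tan(βl)

Z_in ≈ −j433 Ω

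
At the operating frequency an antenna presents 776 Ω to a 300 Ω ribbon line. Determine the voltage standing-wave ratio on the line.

VSWR ≈ 2.59

For a purely resistive load, VSWR = R_L/Z_0 or Z_0/R_L (whichever > 1) = 776/300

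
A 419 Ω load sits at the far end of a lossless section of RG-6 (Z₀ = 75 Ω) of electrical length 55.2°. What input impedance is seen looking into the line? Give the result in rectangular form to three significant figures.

tan(βl) = tan(55.2°) = 1.44
Z_in = Z_0·(Z_L + jZ_0·tanβl)/(Z_0 + jZ_L·tanβl)
     = 75·(419 + j108)/(75 + j603)

Z_in ≈ 19.6 − j49.7 Ω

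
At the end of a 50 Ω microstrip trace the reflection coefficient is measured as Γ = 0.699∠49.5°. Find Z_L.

Z_L ≈ 44 + j91.5 Ω

Z_L = Z_0·(1 + Γ)/(1 − Γ) = 50·(1.45 + j0.532)/(0.546 − j0.532)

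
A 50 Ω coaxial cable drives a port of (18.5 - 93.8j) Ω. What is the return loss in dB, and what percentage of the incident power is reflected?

Γ = (-31.5 − j93.8)/(68.5 − j93.8), |Γ| = 0.852
RL = −20·log₁₀(0.852) = 1.39 dB
P_refl/P_inc = |Γ|² = 0.726

RL ≈ 1.39 dB; 72.6% of incident power reflected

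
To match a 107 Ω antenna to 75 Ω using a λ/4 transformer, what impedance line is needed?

Z_qwt ≈ 89.6 Ω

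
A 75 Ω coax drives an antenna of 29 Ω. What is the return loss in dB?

RL ≈ 7.09 dB

Γ = (29 − 75)/(29 + 75) = -0.442
RL = −20·log₁₀|Γ| = −20·log₁₀(0.442)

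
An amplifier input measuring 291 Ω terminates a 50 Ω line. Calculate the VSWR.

For a purely resistive load, VSWR = R_L/Z_0 or Z_0/R_L (whichever > 1) = 291/50

VSWR ≈ 5.82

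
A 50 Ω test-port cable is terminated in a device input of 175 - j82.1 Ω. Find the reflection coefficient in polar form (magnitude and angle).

Γ = (Z_L − Z_0)/(Z_L + Z_0) = (125 − j82.1)/(225 − j82.1)
|Γ| = 150/240 = 0.624

Γ ≈ 0.624 ∠ -13.3°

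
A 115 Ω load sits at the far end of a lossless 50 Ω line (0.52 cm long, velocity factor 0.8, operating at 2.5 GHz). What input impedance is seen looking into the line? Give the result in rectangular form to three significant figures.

Z_in ≈ 77.8 − j45.7 Ω

λ = v/f = 0.8·c / 2.5 GHz = 0.096 m
βl = 2π·l/λ = 2π × 0.0542 = 19.5°
tan(βl) = tan(19.5°) = 0.354
Z_in = Z_0·(Z_L + jZ_0·tanβl)/(Z_0 + jZ_L·tanβl)
     = 50·(115 + j17.7)/(50 + j40.7)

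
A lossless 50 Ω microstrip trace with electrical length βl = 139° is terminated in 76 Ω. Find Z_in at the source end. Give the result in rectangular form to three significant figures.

tan(βl) = tan(139°) = -0.869
Z_in = Z_0·(Z_L + jZ_0·tanβl)/(Z_0 + jZ_L·tanβl)
     = 50·(76 − j43.5)/(50 − j66.1)

Z_in ≈ 48.6 + j20.7 Ω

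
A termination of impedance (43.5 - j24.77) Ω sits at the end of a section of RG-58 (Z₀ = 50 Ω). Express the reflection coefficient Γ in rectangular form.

Γ = (Z_L − Z_0)/(Z_L + Z_0) = (-6.5 − j24.77)/(93.5 − j24.77)

Γ ≈ 0.00062 − j0.265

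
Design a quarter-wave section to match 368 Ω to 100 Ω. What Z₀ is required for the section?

Z_qwt = √(Z_0·R_L) = √(100 × 368) = √36800

Z_qwt ≈ 192 Ω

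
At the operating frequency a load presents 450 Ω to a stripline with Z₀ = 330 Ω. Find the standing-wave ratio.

For a purely resistive load, VSWR = R_L/Z_0 or Z_0/R_L (whichever > 1) = 450/330

VSWR ≈ 1.36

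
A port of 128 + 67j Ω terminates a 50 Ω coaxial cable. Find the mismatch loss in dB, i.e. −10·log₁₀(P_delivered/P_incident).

mismatch loss ≈ 1.5 dB

Γ = (78 + j67)/(178 + j67), |Γ| = 0.541
|Γ|² = 0.292, so P_del/P_inc = 1 − |Γ|² = 0.708
ML = −10·log₁₀(1 − |Γ|²)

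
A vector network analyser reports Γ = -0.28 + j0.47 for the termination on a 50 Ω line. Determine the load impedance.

Z_L = Z_0·(1 + Γ)/(1 − Γ) = 50·(0.72 + j0.47)/(1.28 − j0.47)

Z_L ≈ 18.8 + j25.3 Ω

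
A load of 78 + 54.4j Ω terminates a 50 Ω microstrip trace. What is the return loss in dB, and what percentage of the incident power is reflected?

Γ = (28 + j54.4)/(128 + j54.4), |Γ| = 0.44
RL = −20·log₁₀(0.44) = 7.13 dB
P_refl/P_inc = |Γ|² = 0.194

RL ≈ 7.13 dB; 19.4% of incident power reflected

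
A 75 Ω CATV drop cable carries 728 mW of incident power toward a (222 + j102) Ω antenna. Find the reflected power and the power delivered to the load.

P_reflected ≈ 236 mW; P_delivered ≈ 492 mW

|Γ| = |(147 + j102)/(297 + j102)| = 0.57
|Γ|² = 0.325
P_refl = |Γ|²·P_inc = 236 mW, P_del = (1 − |Γ|²)·P_inc = 492 mW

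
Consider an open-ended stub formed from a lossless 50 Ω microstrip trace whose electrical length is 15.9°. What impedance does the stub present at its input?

Z_in ≈ −j176 Ω

tan(βl) = 0.285
For an open-ended stub, Z_in = −jZ_0·cot(βl) = −jZ_0/tan(βl)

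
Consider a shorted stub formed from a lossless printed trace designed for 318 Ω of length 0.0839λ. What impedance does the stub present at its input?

Z_in ≈ +j185 Ω

βl = 2π × 0.0839 = 30.2°
tan(βl) = 0.582
For a shorted stub, Z_in = jZ_0·tan(βl)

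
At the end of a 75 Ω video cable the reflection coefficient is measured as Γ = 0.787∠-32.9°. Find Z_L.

Z_L = Z_0·(1 + Γ)/(1 − Γ) = 75·(1.66 − j0.427)/(0.339 + j0.427)

Z_L ≈ 95.9 − j215 Ω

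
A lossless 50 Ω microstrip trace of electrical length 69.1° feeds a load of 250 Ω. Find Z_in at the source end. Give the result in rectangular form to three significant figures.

Z_in ≈ 11.4 − j18.2 Ω

tan(βl) = tan(69.1°) = 2.62
Z_in = Z_0·(Z_L + jZ_0·tanβl)/(Z_0 + jZ_L·tanβl)
     = 50·(250 + j131)/(50 + j655)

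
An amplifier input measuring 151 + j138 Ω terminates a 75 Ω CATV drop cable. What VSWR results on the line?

Γ = (Z_L − Z_0)/(Z_L + Z_0) = (76 + j138)/(226 + j138)
|Γ| = 158/265 = 0.595
VSWR = (1 + |Γ|)/(1 − |Γ|) = 1.59/0.405

VSWR ≈ 3.94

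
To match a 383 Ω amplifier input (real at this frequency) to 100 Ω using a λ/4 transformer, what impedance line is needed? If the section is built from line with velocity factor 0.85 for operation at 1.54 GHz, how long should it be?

Z_qwt ≈ 196 Ω; length ≈ 4.14 cm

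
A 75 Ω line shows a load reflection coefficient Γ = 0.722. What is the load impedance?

Z_L ≈ 465 Ω

Z_L = Z_0·(1 + Γ)/(1 − Γ) = 75·(1.72)/(0.278)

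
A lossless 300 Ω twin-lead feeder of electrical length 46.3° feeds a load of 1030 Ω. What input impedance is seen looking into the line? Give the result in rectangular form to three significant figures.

tan(βl) = tan(46.3°) = 1.05
Z_in = Z_0·(Z_L + jZ_0·tanβl)/(Z_0 + jZ_L·tanβl)
     = 300·(1030 + j314)/(300 + j1080)

Z_in ≈ 155 − j244 Ω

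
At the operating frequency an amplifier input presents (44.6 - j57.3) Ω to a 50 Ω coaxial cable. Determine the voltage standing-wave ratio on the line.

VSWR ≈ 3.17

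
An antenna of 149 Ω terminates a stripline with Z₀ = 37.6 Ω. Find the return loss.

RL ≈ 4.48 dB

Γ = (149 − 37.6)/(149 + 37.6) = 0.597
RL = −20·log₁₀|Γ| = −20·log₁₀(0.597)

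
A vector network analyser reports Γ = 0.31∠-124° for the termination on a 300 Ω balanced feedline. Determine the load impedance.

Z_L ≈ 188 − j107 Ω

Z_L = Z_0·(1 + Γ)/(1 − Γ) = 300·(0.827 − j0.257)/(1.17 + j0.257)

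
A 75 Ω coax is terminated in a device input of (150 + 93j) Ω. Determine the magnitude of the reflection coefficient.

Γ = (Z_L − Z_0)/(Z_L + Z_0) = (75 + j93)/(225 + j93)
|Γ| = 119/243

|Γ| ≈ 0.491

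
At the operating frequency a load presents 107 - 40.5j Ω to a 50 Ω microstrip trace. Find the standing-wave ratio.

VSWR ≈ 2.52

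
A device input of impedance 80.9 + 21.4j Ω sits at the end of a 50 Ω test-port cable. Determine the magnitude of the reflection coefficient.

|Γ| ≈ 0.283

Γ = (Z_L − Z_0)/(Z_L + Z_0) = (30.9 + j21.4)/(130.9 + j21.4)
|Γ| = 37.6/133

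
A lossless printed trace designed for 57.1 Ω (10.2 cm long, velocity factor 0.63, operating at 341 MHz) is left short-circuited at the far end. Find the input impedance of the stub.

λ = v/f = 0.63·c / 341 MHz = 0.554 m
βl = 2π·l/λ = 2π × 0.184 = 66.3°
tan(βl) = 2.27
For a short-circuited stub, Z_in = jZ_0·tan(βl)

Z_in ≈ +j130 Ω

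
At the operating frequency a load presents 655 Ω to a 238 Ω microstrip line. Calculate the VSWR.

VSWR ≈ 2.75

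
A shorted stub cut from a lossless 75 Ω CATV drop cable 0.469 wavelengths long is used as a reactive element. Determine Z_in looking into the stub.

Z_in ≈ −j14.8 Ω

βl = 2π × 0.469 = 169°
tan(βl) = -0.197
For a shorted stub, Z_in = jZ_0·tan(βl)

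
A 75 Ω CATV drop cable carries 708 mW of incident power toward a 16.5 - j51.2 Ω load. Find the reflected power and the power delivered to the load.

P_reflected ≈ 389 mW; P_delivered ≈ 319 mW

|Γ| = |(-58.5 − j51.2)/(91.5 − j51.2)| = 0.741
|Γ|² = 0.55
P_refl = |Γ|²·P_inc = 389 mW, P_del = (1 − |Γ|²)·P_inc = 319 mW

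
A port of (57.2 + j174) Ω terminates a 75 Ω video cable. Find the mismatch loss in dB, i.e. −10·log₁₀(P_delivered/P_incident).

mismatch loss ≈ 4.44 dB

Γ = (-17.8 + j174)/(132.2 + j174), |Γ| = 0.8
|Γ|² = 0.641, so P_del/P_inc = 1 − |Γ|² = 0.359
ML = −10·log₁₀(1 − |Γ|²)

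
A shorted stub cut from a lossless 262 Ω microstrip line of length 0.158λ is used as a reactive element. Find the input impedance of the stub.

Z_in ≈ +j402 Ω

βl = 2π × 0.158 = 56.9°
tan(βl) = 1.53
For a shorted stub, Z_in = jZ_0·tan(βl)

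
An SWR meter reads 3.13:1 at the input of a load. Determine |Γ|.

|Γ| ≈ 0.516

|Γ| = (S − 1)/(S + 1) = (3.13 − 1)/(3.13 + 1) = 2.13/4.13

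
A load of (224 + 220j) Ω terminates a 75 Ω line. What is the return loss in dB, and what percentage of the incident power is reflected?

RL ≈ 2.9 dB; 51.2% of incident power reflected

Γ = (149 + j220)/(299 + j220), |Γ| = 0.716
RL = −20·log₁₀(0.716) = 2.9 dB
P_refl/P_inc = |Γ|² = 0.512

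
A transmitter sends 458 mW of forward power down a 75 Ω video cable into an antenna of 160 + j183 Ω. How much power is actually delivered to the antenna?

P_delivered ≈ 248 mW

|Γ| = |(85 + j183)/(235 + j183)| = 0.677
|Γ|² = 0.459
P_refl = |Γ|²·P_inc = 210 mW, P_del = (1 − |Γ|²)·P_inc = 248 mW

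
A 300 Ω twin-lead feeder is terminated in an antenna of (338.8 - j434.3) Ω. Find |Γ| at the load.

|Γ| ≈ 0.564

Γ = (Z_L − Z_0)/(Z_L + Z_0) = (38.8 − j434.3)/(638.8 − j434.3)
|Γ| = 436/772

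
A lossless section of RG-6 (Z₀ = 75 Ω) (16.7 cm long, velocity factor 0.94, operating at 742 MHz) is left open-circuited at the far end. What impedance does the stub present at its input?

Z_in ≈ +j187 Ω

λ = v/f = 0.94·c / 742 MHz = 0.38 m
βl = 2π·l/λ = 2π × 0.439 = 158°
tan(βl) = -0.4
For an open-circuited stub, Z_in = −jZ_0·cot(βl) = −jZ_0/tan(βl)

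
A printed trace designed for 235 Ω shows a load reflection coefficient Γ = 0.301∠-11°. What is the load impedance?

Z_L = Z_0·(1 + Γ)/(1 − Γ) = 235·(1.3 − j0.0574)/(0.705 + j0.0574)

Z_L ≈ 428 − j54 Ω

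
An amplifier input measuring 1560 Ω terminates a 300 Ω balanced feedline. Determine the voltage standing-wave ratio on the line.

VSWR ≈ 5.2

Γ = (1560 − 300)/(1560 + 300) = 0.677
VSWR = (1 + 0.677)/(1 − 0.677)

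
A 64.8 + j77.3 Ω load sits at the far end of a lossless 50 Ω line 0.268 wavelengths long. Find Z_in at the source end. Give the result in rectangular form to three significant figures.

βl = 2π × 0.268 = 96.5°
tan(βl) = tan(96.5°) = -8.8
Z_in = Z_0·(Z_L + jZ_0·tanβl)/(Z_0 + jZ_L·tanβl)
     = 50·(64.8 − j363)/(731 − j571)

Z_in ≈ 14.8 − j13.3 Ω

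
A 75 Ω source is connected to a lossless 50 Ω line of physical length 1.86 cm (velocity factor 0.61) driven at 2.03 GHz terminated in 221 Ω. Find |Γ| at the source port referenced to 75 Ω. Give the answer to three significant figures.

|Γ| ≈ 0.729

λ = v/f = 0.61·c / 2.03 GHz = 0.0901 m
βl = 2π·l/λ = 2π × 0.206 = 74.3°
tan(βl) = 3.55
Z_in = Z_0·(Z_L + jZ_0·tanβl)/(Z_0 + jZ_L·tanβl) = 12.2 − j13.3 Ω
Γ_s = (Z_in − Z_s)/(Z_in + Z_s) = (-62.8 − j13.3)/(87.2 − j13.3), |Γ_s| = 0.729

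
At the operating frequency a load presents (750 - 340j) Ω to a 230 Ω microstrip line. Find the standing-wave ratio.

Γ = (Z_L − Z_0)/(Z_L + Z_0) = (520 − j340)/(980 − j340)
|Γ| = 621/1040 = 0.599
VSWR = (1 + |Γ|)/(1 − |Γ|) = 1.6/0.401

VSWR ≈ 3.99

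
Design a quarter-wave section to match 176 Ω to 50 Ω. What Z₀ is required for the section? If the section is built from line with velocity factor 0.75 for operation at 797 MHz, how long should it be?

Z_qwt ≈ 93.8 Ω; length ≈ 7.06 cm

Z_qwt = √(Z_0·R_L) = √(50 × 176) = √8800
λ = 0.75·c/f = 0.282 m, so l = λ/4 = 0.0706 m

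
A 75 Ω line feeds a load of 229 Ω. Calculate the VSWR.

VSWR ≈ 3.05

Γ = (229 − 75)/(229 + 75) = 0.507
VSWR = (1 + 0.507)/(1 − 0.507)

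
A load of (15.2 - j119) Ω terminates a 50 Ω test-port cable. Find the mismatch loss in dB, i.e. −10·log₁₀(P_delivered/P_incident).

mismatch loss ≈ 7.82 dB

Γ = (-34.8 − j119)/(65.2 − j119), |Γ| = 0.914
|Γ|² = 0.835, so P_del/P_inc = 1 − |Γ|² = 0.165
ML = −10·log₁₀(1 − |Γ|²)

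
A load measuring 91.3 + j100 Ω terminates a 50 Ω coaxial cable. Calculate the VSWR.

VSWR ≈ 4.33

Γ = (Z_L − Z_0)/(Z_L + Z_0) = (41.3 + j100)/(141.3 + j100)
|Γ| = 108/173 = 0.625
VSWR = (1 + |Γ|)/(1 − |Γ|) = 1.63/0.375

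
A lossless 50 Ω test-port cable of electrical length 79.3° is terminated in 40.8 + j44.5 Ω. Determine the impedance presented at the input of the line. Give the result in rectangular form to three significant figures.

tan(βl) = tan(79.3°) = 5.29
Z_in = Z_0·(Z_L + jZ_0·tanβl)/(Z_0 + jZ_L·tanβl)
     = 50·(40.8 + j309)/(-186 + j216)

Z_in ≈ 36.5 − j40.8 Ω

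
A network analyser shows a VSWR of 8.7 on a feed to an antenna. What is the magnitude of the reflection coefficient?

|Γ| = (S − 1)/(S + 1) = (8.7 − 1)/(8.7 + 1) = 7.7/9.7

|Γ| ≈ 0.794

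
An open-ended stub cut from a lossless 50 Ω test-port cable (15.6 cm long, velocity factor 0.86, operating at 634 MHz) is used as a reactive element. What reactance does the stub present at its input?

X_in ≈ 55.5 Ω (inductive)

λ = v/f = 0.86·c / 634 MHz = 0.407 m
βl = 2π·l/λ = 2π × 0.383 = 138°
tan(βl) = -0.9
For an open-ended stub, Z_in = −jZ_0·cot(βl) = −jZ_0/tan(βl)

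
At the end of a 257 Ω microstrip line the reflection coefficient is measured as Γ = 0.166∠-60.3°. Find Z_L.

Z_L = Z_0·(1 + Γ)/(1 − Γ) = 257·(1.08 − j0.144)/(0.918 + j0.144)

Z_L ≈ 290 − j85.9 Ω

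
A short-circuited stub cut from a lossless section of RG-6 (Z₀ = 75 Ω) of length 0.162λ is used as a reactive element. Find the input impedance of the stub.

βl = 2π × 0.162 = 58.3°
tan(βl) = 1.62
For a short-circuited stub, Z_in = jZ_0·tan(βl)

Z_in ≈ +j122 Ω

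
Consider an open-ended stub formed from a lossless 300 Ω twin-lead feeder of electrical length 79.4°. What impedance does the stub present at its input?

Z_in ≈ −j56.1 Ω

tan(βl) = 5.34
For an open-ended stub, Z_in = −jZ_0·cot(βl) = −jZ_0/tan(βl)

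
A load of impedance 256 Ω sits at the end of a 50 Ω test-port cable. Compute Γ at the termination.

Γ = (Z_L − Z_0)/(Z_L + Z_0) = (256 − 50)/(256 + 50) = 206/306

Γ = 0.673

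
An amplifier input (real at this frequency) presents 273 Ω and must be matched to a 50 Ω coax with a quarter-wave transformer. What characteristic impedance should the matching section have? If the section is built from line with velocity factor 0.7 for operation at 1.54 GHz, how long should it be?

Z_qwt = √(Z_0·R_L) = √(50 × 273) = √13650
λ = 0.7·c/f = 0.136 m, so l = λ/4 = 0.0341 m

Z_qwt ≈ 117 Ω; length ≈ 3.41 cm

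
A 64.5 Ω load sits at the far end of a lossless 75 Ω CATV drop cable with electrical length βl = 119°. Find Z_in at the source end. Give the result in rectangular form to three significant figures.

Z_in ≈ 80.5 − j10.3 Ω

tan(βl) = tan(119°) = -1.8
Z_in = Z_0·(Z_L + jZ_0·tanβl)/(Z_0 + jZ_L·tanβl)
     = 75·(64.5 − j135)/(75 − j116)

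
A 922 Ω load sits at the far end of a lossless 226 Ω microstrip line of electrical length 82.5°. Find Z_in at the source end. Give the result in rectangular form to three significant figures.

Z_in ≈ 56.3 − j27.9 Ω

tan(βl) = tan(82.5°) = 7.6
Z_in = Z_0·(Z_L + jZ_0·tanβl)/(Z_0 + jZ_L·tanβl)
     = 226·(922 + j1720)/(226 + j7000)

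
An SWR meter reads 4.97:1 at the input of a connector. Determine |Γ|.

|Γ| ≈ 0.665

|Γ| = (S − 1)/(S + 1) = (4.97 − 1)/(4.97 + 1) = 3.97/5.97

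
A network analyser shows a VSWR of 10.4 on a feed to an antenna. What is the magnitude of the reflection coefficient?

|Γ| ≈ 0.825

|Γ| = (S − 1)/(S + 1) = (10.4 − 1)/(10.4 + 1) = 9.4/11.4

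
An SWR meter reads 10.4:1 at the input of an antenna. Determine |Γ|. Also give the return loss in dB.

|Γ| ≈ 0.825; return loss ≈ 1.68 dB

|Γ| = (S − 1)/(S + 1) = (10.4 − 1)/(10.4 + 1) = 9.4/11.4
RL = −20·log₁₀|Γ| = −20·log₁₀(0.825)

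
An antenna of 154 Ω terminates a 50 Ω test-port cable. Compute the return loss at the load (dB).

RL ≈ 5.85 dB

Γ = (154 − 50)/(154 + 50) = 0.51
RL = −20·log₁₀|Γ| = −20·log₁₀(0.51)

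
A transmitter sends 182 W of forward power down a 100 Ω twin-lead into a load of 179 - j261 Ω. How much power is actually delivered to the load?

|Γ| = |(79 − j261)/(279 − j261)| = 0.714
|Γ|² = 0.509
P_refl = |Γ|²·P_inc = 92.7 W, P_del = (1 − |Γ|²)·P_inc = 89.3 W

P_delivered ≈ 89.3 W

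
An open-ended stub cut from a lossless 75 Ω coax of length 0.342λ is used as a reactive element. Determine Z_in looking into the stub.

Z_in ≈ +j48.9 Ω

βl = 2π × 0.342 = 123°
tan(βl) = -1.53
For an open-ended stub, Z_in = −jZ_0·cot(βl) = −jZ_0/tan(βl)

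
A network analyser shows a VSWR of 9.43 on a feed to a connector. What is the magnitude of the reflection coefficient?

|Γ| ≈ 0.808

|Γ| = (S − 1)/(S + 1) = (9.43 − 1)/(9.43 + 1) = 8.43/10.4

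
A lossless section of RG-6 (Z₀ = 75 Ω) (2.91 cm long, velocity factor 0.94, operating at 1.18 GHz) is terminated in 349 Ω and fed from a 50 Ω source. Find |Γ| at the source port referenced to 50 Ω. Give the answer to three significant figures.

λ = v/f = 0.94·c / 1.18 GHz = 0.239 m
βl = 2π·l/λ = 2π × 0.122 = 43.8°
tan(βl) = 0.96
Z_in = Z_0·(Z_L + jZ_0·tanβl)/(Z_0 + jZ_L·tanβl) = 32 − j71 Ω
Γ_s = (Z_in − Z_s)/(Z_in + Z_s) = (-18 − j71)/(82 − j71), |Γ_s| = 0.675

|Γ| ≈ 0.675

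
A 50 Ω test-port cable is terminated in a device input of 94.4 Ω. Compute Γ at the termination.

Γ = 0.307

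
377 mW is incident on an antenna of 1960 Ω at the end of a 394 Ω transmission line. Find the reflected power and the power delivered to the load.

P_reflected ≈ 167 mW; P_delivered ≈ 210 mW

Γ = (1960 − 394)/(1960 + 394) = 0.665
|Γ|² = 0.443
P_refl = |Γ|²·P_inc = 167 mW, P_del = (1 − |Γ|²)·P_inc = 210 mW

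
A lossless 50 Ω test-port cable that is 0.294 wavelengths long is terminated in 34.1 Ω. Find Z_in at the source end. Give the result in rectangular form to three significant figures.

βl = 2π × 0.294 = 106°
tan(βl) = tan(106°) = -3.52
Z_in = Z_0·(Z_L + jZ_0·tanβl)/(Z_0 + jZ_L·tanβl)
     = 50·(34.1 − j176)/(50 − j120)

Z_in ≈ 67.5 − j13.9 Ω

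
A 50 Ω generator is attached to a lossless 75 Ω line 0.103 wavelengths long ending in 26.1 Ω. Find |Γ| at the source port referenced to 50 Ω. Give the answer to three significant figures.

βl = 2π × 0.103 = 37.1°
tan(βl) = 0.756
Z_in = Z_0·(Z_L + jZ_0·tanβl)/(Z_0 + jZ_L·tanβl) = 38.4 + j46.6 Ω
Γ_s = (Z_in − Z_s)/(Z_in + Z_s) = (-11.6 + j46.6)/(88.4 + j46.6), |Γ_s| = 0.481

|Γ| ≈ 0.481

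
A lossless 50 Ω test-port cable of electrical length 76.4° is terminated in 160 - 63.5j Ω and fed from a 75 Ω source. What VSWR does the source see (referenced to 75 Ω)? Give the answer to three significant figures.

tan(βl) = 4.13
Z_in = Z_0·(Z_L + jZ_0·tanβl)/(Z_0 + jZ_L·tanβl) = 13.5 − j5.71 Ω
Γ_s = (Z_in − Z_s)/(Z_in + Z_s) = (-61.5 − j5.71)/(88.5 − j5.71), |Γ_s| = 0.696
VSWR = (1 + |Γ_s|)/(1 − |Γ_s|)

VSWR ≈ 5.58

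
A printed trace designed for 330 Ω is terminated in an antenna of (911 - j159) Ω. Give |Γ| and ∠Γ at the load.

Γ ≈ 0.481 ∠ -8°

Γ = (Z_L − Z_0)/(Z_L + Z_0) = (581 − j159)/(1241 − j159)
|Γ| = 602/1250 = 0.481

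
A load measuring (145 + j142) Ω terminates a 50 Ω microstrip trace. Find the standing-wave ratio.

VSWR ≈ 5.86

Γ = (Z_L − Z_0)/(Z_L + Z_0) = (95 + j142)/(195 + j142)
|Γ| = 171/241 = 0.708
VSWR = (1 + |Γ|)/(1 − |Γ|) = 1.71/0.292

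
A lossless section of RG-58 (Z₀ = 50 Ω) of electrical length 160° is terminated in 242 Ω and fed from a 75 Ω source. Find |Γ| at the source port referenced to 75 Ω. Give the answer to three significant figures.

|Γ| ≈ 0.576

tan(βl) = -0.364
Z_in = Z_0·(Z_L + jZ_0·tanβl)/(Z_0 + jZ_L·tanβl) = 66.8 + j99.5 Ω
Γ_s = (Z_in − Z_s)/(Z_in + Z_s) = (-8.21 + j99.5)/(142 + j99.5), |Γ_s| = 0.576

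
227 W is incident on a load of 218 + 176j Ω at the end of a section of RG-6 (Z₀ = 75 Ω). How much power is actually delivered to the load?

P_delivered ≈ 127 W

|Γ| = |(143 + j176)/(293 + j176)| = 0.663
|Γ|² = 0.44
P_refl = |Γ|²·P_inc = 99.9 W, P_del = (1 − |Γ|²)·P_inc = 127 W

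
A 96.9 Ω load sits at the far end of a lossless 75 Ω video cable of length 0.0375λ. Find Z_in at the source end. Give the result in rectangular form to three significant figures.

βl = 2π × 0.0375 = 13.5°
tan(βl) = tan(13.5°) = 0.24
Z_in = Z_0·(Z_L + jZ_0·tanβl)/(Z_0 + jZ_L·tanβl)
     = 75·(96.9 + j18)/(75 + j23.3)

Z_in ≈ 93.5 − j11 Ω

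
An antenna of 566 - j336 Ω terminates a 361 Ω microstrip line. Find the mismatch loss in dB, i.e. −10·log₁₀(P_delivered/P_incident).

Γ = (205 − j336)/(927 − j336), |Γ| = 0.399
|Γ|² = 0.159, so P_del/P_inc = 1 − |Γ|² = 0.841
ML = −10·log₁₀(1 − |Γ|²)

mismatch loss ≈ 0.754 dB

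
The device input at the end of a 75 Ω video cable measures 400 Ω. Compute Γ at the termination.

Γ = 0.684

Γ = (Z_L − Z_0)/(Z_L + Z_0) = (400 − 75)/(400 + 75) = 325/475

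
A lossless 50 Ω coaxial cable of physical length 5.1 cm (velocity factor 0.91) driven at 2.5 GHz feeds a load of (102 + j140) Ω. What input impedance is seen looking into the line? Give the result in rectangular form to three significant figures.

Z_in ≈ 39.3 + j92.1 Ω

λ = v/f = 0.91·c / 2.5 GHz = 0.109 m
βl = 2π·l/λ = 2π × 0.467 = 168°
tan(βl) = tan(168°) = -0.21
Z_in = Z_0·(Z_L + jZ_0·tanβl)/(Z_0 + jZ_L·tanβl)
     = 50·(102 + j129)/(79.4 − j21.4)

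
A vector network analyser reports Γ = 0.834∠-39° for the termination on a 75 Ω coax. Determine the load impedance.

Z_L = Z_0·(1 + Γ)/(1 − Γ) = 75·(1.65 − j0.525)/(0.352 + j0.525)

Z_L ≈ 57.2 − j197 Ω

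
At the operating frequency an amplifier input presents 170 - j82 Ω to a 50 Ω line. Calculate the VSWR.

VSWR ≈ 4.25

Γ = (Z_L − Z_0)/(Z_L + Z_0) = (120 − j82)/(220 − j82)
|Γ| = 145/235 = 0.619
VSWR = (1 + |Γ|)/(1 − |Γ|) = 1.62/0.381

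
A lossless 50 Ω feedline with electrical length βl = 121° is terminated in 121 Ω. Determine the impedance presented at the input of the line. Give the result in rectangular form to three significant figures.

tan(βl) = tan(121°) = -1.66
Z_in = Z_0·(Z_L + jZ_0·tanβl)/(Z_0 + jZ_L·tanβl)
     = 50·(121 − j83.2)/(50 − j201)

Z_in ≈ 26.5 + j23.5 Ω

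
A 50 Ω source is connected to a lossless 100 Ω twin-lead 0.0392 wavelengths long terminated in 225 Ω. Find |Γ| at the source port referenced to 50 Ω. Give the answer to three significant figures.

βl = 2π × 0.0392 = 14.1°
tan(βl) = 0.251
Z_in = Z_0·(Z_L + jZ_0·tanβl)/(Z_0 + jZ_L·tanβl) = 181 − j77.4 Ω
Γ_s = (Z_in − Z_s)/(Z_in + Z_s) = (131 − j77.4)/(231 − j77.4), |Γ_s| = 0.625

|Γ| ≈ 0.625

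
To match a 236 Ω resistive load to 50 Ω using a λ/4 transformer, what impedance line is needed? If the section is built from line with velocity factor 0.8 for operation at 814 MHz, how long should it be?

Z_qwt = √(Z_0·R_L) = √(50 × 236) = √11800
λ = 0.8·c/f = 0.295 m, so l = λ/4 = 0.0737 m

Z_qwt ≈ 109 Ω; length ≈ 7.37 cm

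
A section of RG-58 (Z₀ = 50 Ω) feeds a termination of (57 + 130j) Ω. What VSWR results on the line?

Γ = (Z_L − Z_0)/(Z_L + Z_0) = (7 + j130)/(107 + j130)
|Γ| = 130/168 = 0.773
VSWR = (1 + |Γ|)/(1 − |Γ|) = 1.77/0.227

VSWR ≈ 7.82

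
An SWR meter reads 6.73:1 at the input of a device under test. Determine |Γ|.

|Γ| = (S − 1)/(S + 1) = (6.73 − 1)/(6.73 + 1) = 5.73/7.73

|Γ| ≈ 0.741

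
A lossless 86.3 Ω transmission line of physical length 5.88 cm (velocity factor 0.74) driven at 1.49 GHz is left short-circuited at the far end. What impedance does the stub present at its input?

Z_in ≈ −j67.2 Ω

λ = v/f = 0.74·c / 1.49 GHz = 0.149 m
βl = 2π·l/λ = 2π × 0.395 = 142°
tan(βl) = -0.779
For a short-circuited stub, Z_in = jZ_0·tan(βl)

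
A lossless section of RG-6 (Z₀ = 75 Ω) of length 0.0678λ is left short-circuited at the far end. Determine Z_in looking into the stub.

Z_in ≈ +j34 Ω

βl = 2π × 0.0678 = 24.4°
tan(βl) = 0.454
For a short-circuited stub, Z_in = jZ_0·tan(βl)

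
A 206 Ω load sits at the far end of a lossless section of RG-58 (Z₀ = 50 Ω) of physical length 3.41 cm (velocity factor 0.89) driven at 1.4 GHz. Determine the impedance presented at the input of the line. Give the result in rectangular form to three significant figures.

λ = v/f = 0.89·c / 1.4 GHz = 0.191 m
βl = 2π·l/λ = 2π × 0.179 = 64.4°
tan(βl) = tan(64.4°) = 2.08
Z_in = Z_0·(Z_L + jZ_0·tanβl)/(Z_0 + jZ_L·tanβl)
     = 50·(206 + j104)/(50 + j429)

Z_in ≈ 14.7 − j22.3 Ω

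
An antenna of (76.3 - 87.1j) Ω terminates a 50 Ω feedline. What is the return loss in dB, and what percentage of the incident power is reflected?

Γ = (26.3 − j87.1)/(126.3 − j87.1), |Γ| = 0.593
RL = −20·log₁₀(0.593) = 4.54 dB
P_refl/P_inc = |Γ|² = 0.352

RL ≈ 4.54 dB; 35.2% of incident power reflected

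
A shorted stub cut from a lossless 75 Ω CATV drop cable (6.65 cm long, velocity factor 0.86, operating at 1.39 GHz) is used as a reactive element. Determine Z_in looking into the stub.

Z_in ≈ −j92.7 Ω

λ = v/f = 0.86·c / 1.39 GHz = 0.186 m
βl = 2π·l/λ = 2π × 0.358 = 129°
tan(βl) = -1.24
For a shorted stub, Z_in = jZ_0·tan(βl)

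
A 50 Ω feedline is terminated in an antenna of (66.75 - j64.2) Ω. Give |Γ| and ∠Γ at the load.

Γ = (Z_L − Z_0)/(Z_L + Z_0) = (16.75 − j64.2)/(116.8 − j64.2)
|Γ| = 66.3/133 = 0.498

Γ ≈ 0.498 ∠ -46.6°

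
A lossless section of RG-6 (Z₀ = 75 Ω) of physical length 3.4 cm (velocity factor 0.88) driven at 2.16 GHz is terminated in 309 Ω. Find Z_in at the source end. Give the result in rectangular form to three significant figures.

λ = v/f = 0.88·c / 2.16 GHz = 0.122 m
βl = 2π·l/λ = 2π × 0.278 = 100°
tan(βl) = tan(100°) = -5.59
Z_in = Z_0·(Z_L + jZ_0·tanβl)/(Z_0 + jZ_L·tanβl)
     = 75·(309 − j419)/(75 − j1730)

Z_in ≈ 18.8 + j12.6 Ω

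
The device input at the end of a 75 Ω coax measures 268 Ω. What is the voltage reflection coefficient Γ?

Γ = (Z_L − Z_0)/(Z_L + Z_0) = (268 − 75)/(268 + 75) = 193/343

Γ = 0.563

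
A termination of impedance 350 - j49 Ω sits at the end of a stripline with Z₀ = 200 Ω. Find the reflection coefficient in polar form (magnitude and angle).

Γ = (Z_L − Z_0)/(Z_L + Z_0) = (150 − j49)/(550 − j49)
|Γ| = 158/552 = 0.286

Γ ≈ 0.286 ∠ -13°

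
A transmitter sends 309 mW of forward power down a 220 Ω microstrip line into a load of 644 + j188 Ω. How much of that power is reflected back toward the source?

|Γ| = |(424 + j188)/(864 + j188)| = 0.525
|Γ|² = 0.275
P_refl = |Γ|²·P_inc = 85 mW, P_del = (1 − |Γ|²)·P_inc = 224 mW

P_reflected ≈ 85 mW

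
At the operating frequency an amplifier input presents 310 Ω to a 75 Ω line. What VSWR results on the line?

VSWR ≈ 4.13

For a purely resistive load, VSWR = R_L/Z_0 or Z_0/R_L (whichever > 1) = 310/75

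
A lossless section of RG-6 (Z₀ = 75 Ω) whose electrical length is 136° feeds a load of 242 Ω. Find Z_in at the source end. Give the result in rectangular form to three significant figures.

tan(βl) = tan(136°) = -0.966
Z_in = Z_0·(Z_L + jZ_0·tanβl)/(Z_0 + jZ_L·tanβl)
     = 75·(242 − j72.4)/(75 − j234)

Z_in ≈ 43.7 + j63.6 Ω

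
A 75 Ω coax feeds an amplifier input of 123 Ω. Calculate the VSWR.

VSWR ≈ 1.64

Γ = (123 − 75)/(123 + 75) = 0.242
VSWR = (1 + 0.242)/(1 − 0.242)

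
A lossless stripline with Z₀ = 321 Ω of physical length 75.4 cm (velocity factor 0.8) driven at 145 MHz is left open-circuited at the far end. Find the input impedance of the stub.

λ = v/f = 0.8·c / 145 MHz = 1.66 m
βl = 2π·l/λ = 2π × 0.456 = 164°
tan(βl) = -0.287
For an open-circuited stub, Z_in = −jZ_0·cot(βl) = −jZ_0/tan(βl)

Z_in ≈ +j1120 Ω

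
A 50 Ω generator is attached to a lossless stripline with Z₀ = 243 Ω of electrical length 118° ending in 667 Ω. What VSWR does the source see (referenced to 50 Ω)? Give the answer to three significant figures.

VSWR ≈ 4.56

tan(βl) = -1.88
Z_in = Z_0·(Z_L + jZ_0·tanβl)/(Z_0 + jZ_L·tanβl) = 109 + j108 Ω
Γ_s = (Z_in − Z_s)/(Z_in + Z_s) = (59.5 + j108)/(159 + j108), |Γ_s| = 0.64
VSWR = (1 + |Γ_s|)/(1 − |Γ_s|)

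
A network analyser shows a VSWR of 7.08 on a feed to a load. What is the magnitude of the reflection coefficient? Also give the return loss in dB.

|Γ| ≈ 0.752; return loss ≈ 2.47 dB

|Γ| = (S − 1)/(S + 1) = (7.08 − 1)/(7.08 + 1) = 6.08/8.08
RL = −20·log₁₀|Γ| = −20·log₁₀(0.752)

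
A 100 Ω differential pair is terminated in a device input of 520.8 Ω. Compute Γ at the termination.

Γ = 0.678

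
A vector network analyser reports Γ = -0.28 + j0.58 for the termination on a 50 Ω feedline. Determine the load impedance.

Z_L = Z_0·(1 + Γ)/(1 − Γ) = 50·(0.72 + j0.58)/(1.28 − j0.58)

Z_L ≈ 14.8 + j29.4 Ω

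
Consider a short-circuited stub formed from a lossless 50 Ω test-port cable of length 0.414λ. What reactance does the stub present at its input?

X_in ≈ -30 Ω (capacitive)

βl = 2π × 0.414 = 149°
tan(βl) = -0.6
For a short-circuited stub, Z_in = jZ_0·tan(βl)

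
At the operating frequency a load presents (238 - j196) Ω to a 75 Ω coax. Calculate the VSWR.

VSWR ≈ 5.46

Γ = (Z_L − Z_0)/(Z_L + Z_0) = (163 − j196)/(313 − j196)
|Γ| = 255/369 = 0.69
VSWR = (1 + |Γ|)/(1 − |Γ|) = 1.69/0.31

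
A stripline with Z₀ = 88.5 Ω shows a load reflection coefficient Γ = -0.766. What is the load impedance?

Z_L = Z_0·(1 + Γ)/(1 − Γ) = 88.5·(0.234)/(1.77)

Z_L ≈ 11.7 Ω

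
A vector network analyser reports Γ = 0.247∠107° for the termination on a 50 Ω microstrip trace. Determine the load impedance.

Z_L ≈ 38.9 + j19.6 Ω

Z_L = Z_0·(1 + Γ)/(1 − Γ) = 50·(0.928 + j0.236)/(1.07 − j0.236)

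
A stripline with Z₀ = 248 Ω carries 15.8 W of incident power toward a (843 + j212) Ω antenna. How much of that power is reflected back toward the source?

|Γ| = |(595 + j212)/(1091 + j212)| = 0.568
|Γ|² = 0.323
P_refl = |Γ|²·P_inc = 5.1 W, P_del = (1 − |Γ|²)·P_inc = 10.7 W

P_reflected ≈ 5.1 W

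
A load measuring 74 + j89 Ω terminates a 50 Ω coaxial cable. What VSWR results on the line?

Γ = (Z_L − Z_0)/(Z_L + Z_0) = (24 + j89)/(124 + j89)
|Γ| = 92.2/153 = 0.604
VSWR = (1 + |Γ|)/(1 − |Γ|) = 1.6/0.396

VSWR ≈ 4.05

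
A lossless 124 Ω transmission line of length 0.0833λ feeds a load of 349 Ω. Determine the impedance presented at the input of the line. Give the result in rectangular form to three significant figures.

Z_in ≈ 128 − j136 Ω

βl = 2π × 0.0833 = 30°
tan(βl) = tan(30°) = 0.577
Z_in = Z_0·(Z_L + jZ_0·tanβl)/(Z_0 + jZ_L·tanβl)
     = 124·(349 + j71.6)/(124 + j201)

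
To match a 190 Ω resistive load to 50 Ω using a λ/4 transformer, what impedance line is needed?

Z_qwt ≈ 97.5 Ω

Z_qwt = √(Z_0·R_L) = √(50 × 190) = √9500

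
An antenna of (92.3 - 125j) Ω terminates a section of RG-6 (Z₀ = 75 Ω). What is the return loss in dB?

Γ = (17.3 − j125)/(167.3 − j125), |Γ| = 0.604
RL = −20·log₁₀|Γ| = −20·log₁₀(0.604)

RL ≈ 4.38 dB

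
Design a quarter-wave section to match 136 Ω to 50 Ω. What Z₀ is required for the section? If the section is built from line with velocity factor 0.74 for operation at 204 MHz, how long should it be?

Z_qwt = √(Z_0·R_L) = √(50 × 136) = √6800
λ = 0.74·c/f = 1.09 m, so l = λ/4 = 0.272 m

Z_qwt ≈ 82.5 Ω; length ≈ 27.2 cm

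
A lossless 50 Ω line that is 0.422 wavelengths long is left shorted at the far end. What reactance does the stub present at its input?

X_in ≈ -26.7 Ω (capacitive)

βl = 2π × 0.422 = 152°
tan(βl) = -0.534
For a shorted stub, Z_in = jZ_0·tan(βl)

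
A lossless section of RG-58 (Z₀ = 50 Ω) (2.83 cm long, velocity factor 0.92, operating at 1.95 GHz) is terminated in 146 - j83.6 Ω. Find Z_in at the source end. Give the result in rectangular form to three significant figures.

Z_in ≈ 12.9 − j7.44 Ω

λ = v/f = 0.92·c / 1.95 GHz = 0.142 m
βl = 2π·l/λ = 2π × 0.2 = 72°
tan(βl) = tan(72°) = 3.07
Z_in = Z_0·(Z_L + jZ_0·tanβl)/(Z_0 + jZ_L·tanβl)
     = 50·(146 + j70.1)/(307 + j449)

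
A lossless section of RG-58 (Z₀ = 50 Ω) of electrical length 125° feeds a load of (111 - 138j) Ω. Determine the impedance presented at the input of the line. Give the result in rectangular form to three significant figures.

Z_in ≈ 18 + j51.7 Ω

tan(βl) = tan(125°) = -1.43
Z_in = Z_0·(Z_L + jZ_0·tanβl)/(Z_0 + jZ_L·tanβl)
     = 50·(111 − j209)/(-147 − j159)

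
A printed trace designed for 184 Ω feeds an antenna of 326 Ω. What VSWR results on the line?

Γ = (326 − 184)/(326 + 184) = 0.278
VSWR = (1 + 0.278)/(1 − 0.278)

VSWR ≈ 1.77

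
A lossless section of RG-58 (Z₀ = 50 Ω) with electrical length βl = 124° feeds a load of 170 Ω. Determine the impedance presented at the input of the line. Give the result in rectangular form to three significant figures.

Z_in ≈ 20.6 + j29.6 Ω

tan(βl) = tan(124°) = -1.48
Z_in = Z_0·(Z_L + jZ_0·tanβl)/(Z_0 + jZ_L·tanβl)
     = 50·(170 − j74.1)/(50 − j252)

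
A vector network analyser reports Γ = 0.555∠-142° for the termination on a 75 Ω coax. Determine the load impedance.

Z_L ≈ 23.8 − j23.5 Ω

Z_L = Z_0·(1 + Γ)/(1 − Γ) = 75·(0.563 − j0.342)/(1.44 + j0.342)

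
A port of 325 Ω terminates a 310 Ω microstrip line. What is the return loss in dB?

RL ≈ 32.5 dB

Γ = (325 − 310)/(325 + 310) = 0.0236
RL = −20·log₁₀|Γ| = −20·log₁₀(0.0236)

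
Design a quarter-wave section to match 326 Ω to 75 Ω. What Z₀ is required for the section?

Z_qwt = √(Z_0·R_L) = √(75 × 326) = √24450

Z_qwt ≈ 156 Ω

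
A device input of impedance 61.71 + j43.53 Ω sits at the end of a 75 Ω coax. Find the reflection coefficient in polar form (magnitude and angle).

Γ ≈ 0.317 ∠ 89.3°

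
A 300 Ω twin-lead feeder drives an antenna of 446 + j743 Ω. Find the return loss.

Γ = (146 + j743)/(746 + j743), |Γ| = 0.719
RL = −20·log₁₀|Γ| = −20·log₁₀(0.719)

RL ≈ 2.86 dB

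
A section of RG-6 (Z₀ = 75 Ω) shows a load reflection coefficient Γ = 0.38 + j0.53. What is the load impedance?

Z_L = Z_0·(1 + Γ)/(1 − Γ) = 75·(1.38 + j0.53)/(0.62 − j0.53)

Z_L ≈ 64.8 + j119 Ω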